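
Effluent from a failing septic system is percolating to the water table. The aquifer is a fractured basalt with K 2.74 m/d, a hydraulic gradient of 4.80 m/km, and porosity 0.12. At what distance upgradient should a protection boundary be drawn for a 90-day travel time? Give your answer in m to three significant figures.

q = Ki = 2.74 × 0.0048 = 0.01315 m/d
v_s = q/n_e = 0.01315/0.12 = 0.1096 m/d
L = v × T = 0.1096 × 90 = 9.864 m

9.86 m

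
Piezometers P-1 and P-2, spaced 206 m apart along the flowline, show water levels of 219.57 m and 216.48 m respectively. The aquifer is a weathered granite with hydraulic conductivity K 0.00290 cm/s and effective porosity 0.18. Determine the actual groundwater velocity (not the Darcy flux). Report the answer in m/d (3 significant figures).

0.209 m/d

Hydraulic gradient i = (219.57 − 216.48) / 206 = 3.09 / 206 = 0.01500
K = 0.00290 cm/s × 864 = 2.506 m/d
q = Ki = 2.506 × 0.01500 = 0.03758 m/d
Average linear velocity = 0.03758 / 0.18 = 0.2088 m/d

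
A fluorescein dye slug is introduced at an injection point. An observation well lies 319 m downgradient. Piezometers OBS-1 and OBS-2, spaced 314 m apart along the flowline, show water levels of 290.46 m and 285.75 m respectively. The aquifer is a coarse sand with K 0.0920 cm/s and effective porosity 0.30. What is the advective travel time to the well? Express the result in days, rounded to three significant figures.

80.3 days

Hydraulic gradient i = (290.46 − 285.75) / 314 = 4.71 / 314 = 0.01500
K = 0.0920 cm/s × 864 = 79.49 m/d
Darcy flux q = K·i = 79.49 × 0.01500 = 1.192 m/d
v_s = q/n_e = 1.192/0.30 = 3.974 m/d
t = L / v = 319 / 3.974 = 80.26 d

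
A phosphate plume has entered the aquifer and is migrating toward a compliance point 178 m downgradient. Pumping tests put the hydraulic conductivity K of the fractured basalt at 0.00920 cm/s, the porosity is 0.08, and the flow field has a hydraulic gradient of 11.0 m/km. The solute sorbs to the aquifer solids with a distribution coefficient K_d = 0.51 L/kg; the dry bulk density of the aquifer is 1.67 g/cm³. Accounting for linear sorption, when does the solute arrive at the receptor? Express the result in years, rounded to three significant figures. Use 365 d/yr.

5.20 years

K = 0.00920 cm/s × 864 = 7.949 m/d
q = Ki = 7.949 × 0.011 = 0.08744 m/d
Seepage velocity v = q / n = 0.08744 / 0.08 = 1.093 m/d
Retardation R = 1 + ρ_b·K_d/n = 1 + 1.67×0.51/0.08 = 11.65
Contaminant velocity v_c = v/R = 1.093/11.65 = 0.09385 m/d
t = L/v_c = 178/0.09385 = 1897 d
   = 1897/365 = 5.20 yr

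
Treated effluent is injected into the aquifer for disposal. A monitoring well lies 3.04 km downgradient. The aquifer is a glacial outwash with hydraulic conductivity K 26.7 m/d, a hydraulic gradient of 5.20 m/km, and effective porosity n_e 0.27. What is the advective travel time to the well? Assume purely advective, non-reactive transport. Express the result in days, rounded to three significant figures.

Darcy flux q = K·i = 26.7 × 0.0052 = 0.1388 m/d
v = Ki/n = 26.7·0.0052/0.27 = 0.5142 m/d
L = 3.04 km = 3040 m
t = L / v = 3040 / 0.5142 = 5912 d

5910 days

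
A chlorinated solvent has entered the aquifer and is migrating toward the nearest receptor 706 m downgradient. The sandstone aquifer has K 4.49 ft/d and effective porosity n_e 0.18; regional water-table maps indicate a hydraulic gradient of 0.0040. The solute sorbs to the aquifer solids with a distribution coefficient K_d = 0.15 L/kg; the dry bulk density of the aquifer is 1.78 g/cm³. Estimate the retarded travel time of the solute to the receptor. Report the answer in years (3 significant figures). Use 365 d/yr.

K = 4.49 ft/d × 0.3048 = 1.369 m/d
Specific discharge q = 1.369 × 0.0040 = 0.005474 m/d
v = Ki/n = 1.369·0.0040/0.18 = 0.03041 m/d
Retardation R = 1 + ρ_b·K_d/n = 1 + 1.78×0.15/0.18 = 2.483
Contaminant velocity v_c = v/R = 0.03041/2.483 = 0.01225 m/d
t = L/v_c = 706/0.01225 = 57650 d
   = 57650/365 = 158 yr

158 years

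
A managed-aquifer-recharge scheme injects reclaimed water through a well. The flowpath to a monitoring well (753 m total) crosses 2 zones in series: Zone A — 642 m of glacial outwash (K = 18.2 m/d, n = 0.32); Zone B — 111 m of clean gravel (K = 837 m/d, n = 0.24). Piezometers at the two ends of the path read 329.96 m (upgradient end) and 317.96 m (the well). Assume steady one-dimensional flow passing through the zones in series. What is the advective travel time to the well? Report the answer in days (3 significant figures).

685 days

Total head drop ΔH = 329.96 − 317.96 = 12.00 m
Steady 1-D flow in series ⇒ the Darcy flux q is identical in every zone and the zone head losses add (resistances L/K in series).
Σ(L/K) = 642/18.2 + 111/837 = 35.27 + 0.1326 = 35.41 d
q = ΔH / Σ(L/K) = 12.00 / 35.41 = 0.3389 m/d (same in every zone)
Zone A: v = q/n = 0.3389/0.32 = 1.059 m/d → t_A = 642/1.059 = 606.2 d
Zone B: v = q/n = 0.3389/0.24 = 1.412 m/d → t_B = 111/1.412 = 78.60 d
Total t = 606.2 + 78.60 = 684.8 d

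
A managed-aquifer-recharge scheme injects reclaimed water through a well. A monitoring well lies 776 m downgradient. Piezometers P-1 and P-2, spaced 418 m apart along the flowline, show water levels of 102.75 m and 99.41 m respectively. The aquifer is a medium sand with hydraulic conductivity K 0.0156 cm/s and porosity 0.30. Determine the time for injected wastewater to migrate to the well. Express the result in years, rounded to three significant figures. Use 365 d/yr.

5.92 years

Hydraulic gradient i = (102.75 − 99.41) / 418 = 3.34 / 418 = 0.007990
K = 0.0156 cm/s × 864 = 13.48 m/d
Specific discharge q = 13.48 × 0.007990 = 0.1077 m/d
v_s = q/n_e = 0.1077/0.30 = 0.3590 m/d
t = L / v = 776 / 0.3590 = 2162 d
   = 2162 / 365 = 5.92 yr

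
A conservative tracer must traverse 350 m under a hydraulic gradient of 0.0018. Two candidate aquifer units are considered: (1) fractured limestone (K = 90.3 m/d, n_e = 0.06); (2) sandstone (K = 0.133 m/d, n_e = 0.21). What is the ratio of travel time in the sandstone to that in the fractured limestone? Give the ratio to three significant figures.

Unit 1 (fractured limestone): v = 90.3×0.0018/0.06 = 2.709 m/d, t = 350/2.709 = 129.2 d
Unit 2 (sandstone): v = 0.133×0.0018/0.21 = 0.001140 m/d, t = 350/0.001140 = 307000 d
t(sandstone) / t(fractured limestone) = 307000/129.2 = 2380

2380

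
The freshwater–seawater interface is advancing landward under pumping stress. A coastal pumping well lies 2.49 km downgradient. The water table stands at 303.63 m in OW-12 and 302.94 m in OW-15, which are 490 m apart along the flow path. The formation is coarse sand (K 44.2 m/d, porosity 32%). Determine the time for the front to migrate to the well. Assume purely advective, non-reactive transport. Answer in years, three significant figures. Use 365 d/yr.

Hydraulic gradient i = (303.63 − 302.94) / 490 = 0.69 / 490 = 0.001408
Specific discharge q = 44.2 × 0.001408 = 0.06224 m/d
Average linear velocity = 0.06224 / 0.32 = 0.1945 m/d
L = 2.49 km = 2490 m
t = L / v = 2490 / 0.1945 = 12800 d
   = 12800 / 365 = 35.1 yr

35.1 years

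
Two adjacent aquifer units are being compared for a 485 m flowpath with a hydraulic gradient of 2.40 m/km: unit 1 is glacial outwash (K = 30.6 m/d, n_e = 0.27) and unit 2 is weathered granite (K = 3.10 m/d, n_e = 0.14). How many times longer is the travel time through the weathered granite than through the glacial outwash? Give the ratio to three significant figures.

Unit 1 (glacial outwash): v = 30.6×0.0024/0.27 = 0.2720 m/d, t = 485/0.2720 = 1783 d
Unit 2 (weathered granite): v = 3.10×0.0024/0.14 = 0.05314 m/d, t = 485/0.05314 = 9126 d
t(weathered granite) / t(glacial outwash) = 9126/1783 = 5.12

5.12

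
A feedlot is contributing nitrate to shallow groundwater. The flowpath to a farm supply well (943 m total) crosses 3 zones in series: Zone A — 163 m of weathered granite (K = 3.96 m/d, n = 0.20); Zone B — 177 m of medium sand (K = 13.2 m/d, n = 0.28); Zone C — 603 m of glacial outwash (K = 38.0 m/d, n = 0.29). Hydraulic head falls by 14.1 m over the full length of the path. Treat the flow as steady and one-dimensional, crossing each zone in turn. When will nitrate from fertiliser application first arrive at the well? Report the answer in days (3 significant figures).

1280 days

Continuity: the same q passes through each zone, so ΔH = q·Σ(L_j/K_j) — the zones act as resistances in series.
Σ(L/K) = 163/3.96 + 177/13.2 + 603/38.0 = 41.16 + 13.41 + 15.87 = 70.44 d
q = ΔH / Σ(L/K) = 14.1 / 70.44 = 0.2002 m/d (same in every zone)
Zone A: v = q/n = 0.2002/0.20 = 1.001 m/d → t_A = 163/1.001 = 162.9 d
Zone B: v = q/n = 0.2002/0.28 = 0.7149 m/d → t_B = 177/0.7149 = 247.6 d
Zone C: v = q/n = 0.2002/0.29 = 0.6903 m/d → t_C = 603/0.6903 = 873.6 d
Total t = 162.9 + 247.6 + 873.6 = 1284 d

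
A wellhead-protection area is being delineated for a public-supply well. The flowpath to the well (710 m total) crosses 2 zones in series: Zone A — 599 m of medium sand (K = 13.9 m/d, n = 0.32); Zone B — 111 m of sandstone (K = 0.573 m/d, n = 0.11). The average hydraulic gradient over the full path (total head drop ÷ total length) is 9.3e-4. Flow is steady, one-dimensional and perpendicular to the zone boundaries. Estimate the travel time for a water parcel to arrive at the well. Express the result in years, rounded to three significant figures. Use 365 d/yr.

200 years

Steady 1-D flow in series ⇒ the Darcy flux q is identical in every zone and the zone head losses add (resistances L/K in series).
Σ(L/K) = 599/13.9 + 111/0.573 = 43.09 + 193.7 = 236.8 d
K_eq = L_total / Σ(L/K) = 710 / 236.8 = 2.998 m/d
q = K_eq · i = 2.998 × 9.3e-4 = 0.002788 m/d (same in every zone)
Zone A: v = q/n = 0.002788/0.32 = 0.008713 m/d → t_A = 599/0.008713 = 68740 d
Zone B: v = q/n = 0.002788/0.11 = 0.02535 m/d → t_B = 111/0.02535 = 4379 d
Total t = 68740 + 4379 = 73120 d
   = 73120 / 365 = 200 yr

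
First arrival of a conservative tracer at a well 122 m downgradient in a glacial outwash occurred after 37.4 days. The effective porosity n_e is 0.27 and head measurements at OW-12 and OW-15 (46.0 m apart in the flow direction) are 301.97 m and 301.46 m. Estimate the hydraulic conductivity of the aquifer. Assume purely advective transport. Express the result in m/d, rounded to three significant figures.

79.4 m/d

Hydraulic gradient i = (301.97 − 301.46) / 46.0 = 0.51 / 46.0 = 0.01109
v = L / t = 122 / 37.4 = 3.262 m/d
K = v · n / i = 3.262 × 0.27 / 0.01109 = 79.4 m/d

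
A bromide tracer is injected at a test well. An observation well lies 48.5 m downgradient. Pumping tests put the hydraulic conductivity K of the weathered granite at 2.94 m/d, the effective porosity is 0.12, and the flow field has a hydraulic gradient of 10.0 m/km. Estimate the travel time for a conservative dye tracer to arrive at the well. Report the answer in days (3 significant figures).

198 days

q = Ki = 2.94 × 0.010 = 0.02940 m/d
v_s = q/n_e = 0.02940/0.12 = 0.2450 m/d
t = L / v = 48.5 / 0.2450 = 198.0 d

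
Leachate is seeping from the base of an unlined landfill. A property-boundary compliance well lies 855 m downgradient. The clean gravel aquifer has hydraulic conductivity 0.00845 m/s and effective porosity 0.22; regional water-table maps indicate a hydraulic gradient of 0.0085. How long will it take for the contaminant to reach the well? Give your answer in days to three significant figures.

30.3 days

K = 0.00845 m/s × 86400 s/d = 730.1 m/d
Darcy flux q = K·i = 730.1 × 0.0085 = 6.206 m/d
Average linear velocity = 6.206 / 0.22 = 28.21 m/d
t = L / v = 855 / 28.21 = 30.31 d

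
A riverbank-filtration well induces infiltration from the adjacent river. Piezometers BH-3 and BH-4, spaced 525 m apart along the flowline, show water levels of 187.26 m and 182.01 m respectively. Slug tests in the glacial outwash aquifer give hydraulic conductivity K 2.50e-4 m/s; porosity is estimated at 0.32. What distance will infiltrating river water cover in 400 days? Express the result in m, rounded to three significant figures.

Hydraulic gradient i = (187.26 − 182.01) / 525 = 5.25 / 525 = 0.01000
K = 2.50e-4 m/s × 86400 s/d = 21.60 m/d
q = Ki = 21.60 × 0.01000 = 0.2160 m/d
Average linear velocity = 0.2160 / 0.32 = 0.6750 m/d
L = v × T = 0.6750 × 400 = 270.0 m

270 m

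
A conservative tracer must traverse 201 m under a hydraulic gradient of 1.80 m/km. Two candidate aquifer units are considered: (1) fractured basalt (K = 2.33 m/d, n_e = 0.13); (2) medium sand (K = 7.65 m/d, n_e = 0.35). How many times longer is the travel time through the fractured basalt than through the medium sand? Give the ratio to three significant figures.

1.22

Unit 1 (fractured basalt): v = 2.33×0.0018/0.13 = 0.03226 m/d, t = 201/0.03226 = 6230 d
Unit 2 (medium sand): v = 7.65×0.0018/0.35 = 0.03934 m/d, t = 201/0.03934 = 5109 d
t(fractured basalt) / t(medium sand) = 6230/5109 = 1.22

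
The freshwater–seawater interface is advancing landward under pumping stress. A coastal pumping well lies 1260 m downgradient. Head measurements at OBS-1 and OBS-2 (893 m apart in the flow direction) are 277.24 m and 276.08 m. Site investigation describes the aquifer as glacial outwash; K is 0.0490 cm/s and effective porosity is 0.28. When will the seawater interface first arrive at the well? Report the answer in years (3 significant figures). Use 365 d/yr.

Hydraulic gradient i = (277.24 − 276.08) / 893 = 1.16 / 893 = 0.001299
K = 0.0490 cm/s × 864 = 42.34 m/d
Specific discharge q = 42.34 × 0.001299 = 0.05499 m/d
Average linear velocity = 0.05499 / 0.28 = 0.1964 m/d
t = L / v = 1260 / 0.1964 = 6415 d
   = 6415 / 365 = 17.6 yr

17.6 years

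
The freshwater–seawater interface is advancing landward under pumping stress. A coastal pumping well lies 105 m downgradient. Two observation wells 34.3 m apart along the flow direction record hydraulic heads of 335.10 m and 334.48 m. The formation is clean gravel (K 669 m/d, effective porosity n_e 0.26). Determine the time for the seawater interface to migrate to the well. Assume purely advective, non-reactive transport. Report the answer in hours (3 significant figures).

Hydraulic gradient i = (335.10 − 334.48) / 34.3 = 0.62 / 34.3 = 0.01808
q = Ki = 669 × 0.01808 = 12.09 m/d
Average linear velocity = 12.09 / 0.26 = 46.51 m/d
t = L / v = 105 / 46.51 = 2.258 d
   = 2.258 × 24 = 54.2 h

54.2 hours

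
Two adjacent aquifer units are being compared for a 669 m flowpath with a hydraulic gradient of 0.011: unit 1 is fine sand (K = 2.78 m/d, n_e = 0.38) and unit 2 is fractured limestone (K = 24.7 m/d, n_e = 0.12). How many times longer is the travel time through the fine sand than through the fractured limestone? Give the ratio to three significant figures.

Unit 1 (fine sand): v = 2.78×0.011/0.38 = 0.08047 m/d, t = 669/0.08047 = 8313 d
Unit 2 (fractured limestone): v = 24.7×0.011/0.12 = 2.264 m/d, t = 669/2.264 = 295.5 d
t(fine sand) / t(fractured limestone) = 8313/295.5 = 28.1

28.1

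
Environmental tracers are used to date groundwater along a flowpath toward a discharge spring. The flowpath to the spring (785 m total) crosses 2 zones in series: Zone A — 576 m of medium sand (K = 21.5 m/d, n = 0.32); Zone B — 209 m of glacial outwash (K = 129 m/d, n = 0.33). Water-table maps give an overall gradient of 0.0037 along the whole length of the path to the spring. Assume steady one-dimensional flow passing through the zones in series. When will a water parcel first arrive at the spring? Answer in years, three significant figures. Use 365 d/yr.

For zones in series the flux q is common to all zones; the equivalent conductivity is the harmonic (thickness-weighted) mean, K_eq = L_total / Σ(L_j/K_j).
Σ(L/K) = 576/21.5 + 209/129 = 26.79 + 1.620 = 28.41 d
K_eq = L_total / Σ(L/K) = 785 / 28.41 = 27.63 m/d
q = K_eq · i = 27.63 × 0.0037 = 0.1022 m/d (same in every zone)
Zone A: v = q/n = 0.1022/0.32 = 0.3195 m/d → t_A = 576/0.3195 = 1803 d
Zone B: v = q/n = 0.1022/0.33 = 0.3098 m/d → t_B = 209/0.3098 = 674.6 d
Total t = 1803 + 674.6 = 2478 d
   = 2478 / 365 = 6.79 yr

6.79 years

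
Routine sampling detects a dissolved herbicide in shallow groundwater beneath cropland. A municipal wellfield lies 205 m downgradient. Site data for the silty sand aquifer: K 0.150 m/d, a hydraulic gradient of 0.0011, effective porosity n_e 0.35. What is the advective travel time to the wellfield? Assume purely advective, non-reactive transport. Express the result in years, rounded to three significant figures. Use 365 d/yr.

1190 years

Specific discharge q = 0.150 × 0.0011 = 1.650e-4 m/d
v = Ki/n = 0.150·0.0011/0.35 = 4.714e-4 m/d
t = L / v = 205 / 4.714e-4 = 434800 d
   = 434800 / 365 = 1190 yr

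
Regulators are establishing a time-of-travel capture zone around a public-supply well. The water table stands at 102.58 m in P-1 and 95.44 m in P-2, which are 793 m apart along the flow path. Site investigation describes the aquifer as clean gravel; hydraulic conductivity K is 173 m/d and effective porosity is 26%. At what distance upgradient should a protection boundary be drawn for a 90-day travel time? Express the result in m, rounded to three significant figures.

539 m

Hydraulic gradient i = (102.58 − 95.44) / 793 = 7.14 / 793 = 0.009004
q = Ki = 173 × 0.009004 = 1.558 m/d
v = Ki/n = 173·0.009004/0.26 = 5.991 m/d
L = v × T = 5.991 × 90 = 539.2 m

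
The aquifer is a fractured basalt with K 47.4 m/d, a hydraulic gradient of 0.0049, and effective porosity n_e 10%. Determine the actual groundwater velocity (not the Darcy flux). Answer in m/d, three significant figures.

2.32 m/d

q = Ki = 47.4 × 0.0049 = 0.2323 m/d
Seepage velocity v = q / n = 0.2323 / 0.10 = 2.323 m/d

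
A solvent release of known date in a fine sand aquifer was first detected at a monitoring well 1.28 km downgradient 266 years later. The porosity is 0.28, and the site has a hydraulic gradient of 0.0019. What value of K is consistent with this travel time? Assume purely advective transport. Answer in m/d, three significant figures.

t = 266 years = 97090 d
L = 1.28 km = 1280 m
v = L / t = 1280 / 97090 = 0.01318 m/d
K = v · n / i = 0.01318 × 0.28 / 0.0019 = 1.94 m/d

1.94 m/d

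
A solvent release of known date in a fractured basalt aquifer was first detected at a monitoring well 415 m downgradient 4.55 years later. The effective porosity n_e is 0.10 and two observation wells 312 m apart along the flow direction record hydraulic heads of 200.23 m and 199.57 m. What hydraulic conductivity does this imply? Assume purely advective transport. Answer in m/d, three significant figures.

Hydraulic gradient i = (200.23 − 199.57) / 312 = 0.66 / 312 = 0.002115
t = 4.55 years = 1661 d
v = L / t = 415 / 1661 = 0.2499 m/d
K = v · n / i = 0.2499 × 0.10 / 0.002115 = 11.8 m/d

11.8 m/d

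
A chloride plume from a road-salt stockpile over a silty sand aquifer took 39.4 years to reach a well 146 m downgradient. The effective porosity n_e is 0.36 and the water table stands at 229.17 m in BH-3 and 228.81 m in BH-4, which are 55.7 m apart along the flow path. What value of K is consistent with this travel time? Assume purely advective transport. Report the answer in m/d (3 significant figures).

0.565 m/d

Hydraulic gradient i = (229.17 − 228.81) / 55.7 = 0.36 / 55.7 = 0.006463
t = 39.4 years = 14380 d
v = L / t = 146 / 14380 = 0.01015 m/d
K = v · n / i = 0.01015 × 0.36 / 0.006463 = 0.565 m/d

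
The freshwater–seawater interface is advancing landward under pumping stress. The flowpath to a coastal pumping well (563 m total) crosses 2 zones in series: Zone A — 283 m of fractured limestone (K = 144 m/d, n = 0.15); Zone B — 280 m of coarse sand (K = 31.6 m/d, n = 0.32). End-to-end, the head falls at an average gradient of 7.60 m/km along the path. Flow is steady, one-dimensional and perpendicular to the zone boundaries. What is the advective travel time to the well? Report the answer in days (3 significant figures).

334 days

Continuity: the same q passes through each zone, so ΔH = q·Σ(L_j/K_j) — the zones act as resistances in series.
Σ(L/K) = 283/144 + 280/31.6 = 1.965 + 8.861 = 10.83 d
K_eq = L_total / Σ(L/K) = 563 / 10.83 = 52.00 m/d
q = K_eq · i = 52.00 × 0.0076 = 0.3952 m/d (same in every zone)
Zone A: v = q/n = 0.3952/0.15 = 2.635 m/d → t_A = 283/2.635 = 107.4 d
Zone B: v = q/n = 0.3952/0.32 = 1.235 m/d → t_B = 280/1.235 = 226.7 d
Total t = 107.4 + 226.7 = 334.1 d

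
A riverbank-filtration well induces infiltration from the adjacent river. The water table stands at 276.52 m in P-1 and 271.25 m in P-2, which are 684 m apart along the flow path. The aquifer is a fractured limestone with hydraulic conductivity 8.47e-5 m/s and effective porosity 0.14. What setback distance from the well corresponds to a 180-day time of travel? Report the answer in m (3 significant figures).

Hydraulic gradient i = (276.52 − 271.25) / 684 = 5.27 / 684 = 0.007705
K = 8.47e-5 m/s × 86400 s/d = 7.318 m/d
Specific discharge q = 7.318 × 0.007705 = 0.05638 m/d
Seepage velocity v = q / n = 0.05638 / 0.14 = 0.4027 m/d
L = v × T = 0.4027 × 180 = 72.49 m

72.5 m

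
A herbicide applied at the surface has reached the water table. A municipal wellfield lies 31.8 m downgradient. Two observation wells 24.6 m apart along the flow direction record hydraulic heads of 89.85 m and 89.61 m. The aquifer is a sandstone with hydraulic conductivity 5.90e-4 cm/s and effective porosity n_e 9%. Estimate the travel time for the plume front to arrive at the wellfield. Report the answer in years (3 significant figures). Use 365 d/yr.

1.58 years

Hydraulic gradient i = (89.85 − 89.61) / 24.6 = 0.24 / 24.6 = 0.009756
K = 5.90e-4 cm/s × 864 = 0.5098 m/d
q = Ki = 0.5098 × 0.009756 = 0.004973 m/d
v = Ki/n = 0.5098·0.009756/0.09 = 0.05526 m/d
t = L / v = 31.8 / 0.05526 = 575.5 d
   = 575.5 / 365 = 1.58 yr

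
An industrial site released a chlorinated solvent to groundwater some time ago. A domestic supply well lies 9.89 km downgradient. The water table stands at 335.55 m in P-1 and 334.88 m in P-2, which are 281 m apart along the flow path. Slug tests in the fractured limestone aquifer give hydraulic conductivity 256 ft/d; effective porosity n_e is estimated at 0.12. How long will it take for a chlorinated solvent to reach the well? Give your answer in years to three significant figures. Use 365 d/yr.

17.5 years

Hydraulic gradient i = (335.55 − 334.88) / 281 = 0.67 / 281 = 0.002384
K = 256 ft/d × 0.3048 = 78.03 m/d
Darcy flux q = K·i = 78.03 × 0.002384 = 0.1860 m/d
Average linear velocity = 0.1860 / 0.12 = 1.550 m/d
L = 9.89 km = 9890 m
t = L / v = 9890 / 1.550 = 6379 d
   = 6379 / 365 = 17.5 yr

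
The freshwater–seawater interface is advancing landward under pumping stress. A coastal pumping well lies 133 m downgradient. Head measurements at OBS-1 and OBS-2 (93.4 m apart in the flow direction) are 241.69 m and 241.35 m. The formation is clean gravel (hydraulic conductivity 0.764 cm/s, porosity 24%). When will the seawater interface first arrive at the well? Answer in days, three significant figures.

13.3 days

Hydraulic gradient i = (241.69 − 241.35) / 93.4 = 0.34 / 93.4 = 0.003640
K = 0.764 cm/s × 864 = 660.1 m/d
q = Ki = 660.1 × 0.003640 = 2.403 m/d
Average linear velocity = 2.403 / 0.24 = 10.01 m/d
t = L / v = 133 / 10.01 = 13.28 d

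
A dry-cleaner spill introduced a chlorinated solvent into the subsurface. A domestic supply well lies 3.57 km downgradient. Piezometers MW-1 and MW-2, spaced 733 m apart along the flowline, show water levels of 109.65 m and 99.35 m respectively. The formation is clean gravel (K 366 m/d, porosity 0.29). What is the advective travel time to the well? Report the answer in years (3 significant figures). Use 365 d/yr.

Hydraulic gradient i = (109.65 − 99.35) / 733 = 10.30 / 733 = 0.01405
q = Ki = 366 × 0.01405 = 5.143 m/d
v_s = q/n_e = 5.143/0.29 = 17.73 m/d
L = 3.57 km = 3570 m
t = L / v = 3570 / 17.73 = 201.3 d
   = 201.3 / 365 = 0.552 yr

0.552 years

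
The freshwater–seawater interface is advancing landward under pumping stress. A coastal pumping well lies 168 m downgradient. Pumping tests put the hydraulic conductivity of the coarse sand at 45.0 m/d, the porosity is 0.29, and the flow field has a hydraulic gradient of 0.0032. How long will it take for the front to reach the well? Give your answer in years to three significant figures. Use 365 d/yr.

0.927 years

q = Ki = 45.0 × 0.0032 = 0.1440 m/d
v_s = q/n_e = 0.1440/0.29 = 0.4966 m/d
t = L / v = 168 / 0.4966 = 338.3 d
   = 338.3 / 365 = 0.927 yr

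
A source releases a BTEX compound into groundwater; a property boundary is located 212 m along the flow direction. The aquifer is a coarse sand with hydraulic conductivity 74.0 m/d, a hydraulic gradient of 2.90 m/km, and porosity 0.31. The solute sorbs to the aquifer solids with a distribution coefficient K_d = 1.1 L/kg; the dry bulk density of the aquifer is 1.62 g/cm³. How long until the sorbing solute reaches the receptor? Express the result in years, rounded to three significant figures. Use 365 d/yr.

5.66 years

Darcy flux q = K·i = 74.0 × 0.0029 = 0.2146 m/d
v = Ki/n = 74.0·0.0029/0.31 = 0.6923 m/d
Retardation R = 1 + ρ_b·K_d/n = 1 + 1.62×1.1/0.31 = 6.748
Contaminant velocity v_c = v/R = 0.6923/6.748 = 0.1026 m/d
t = L/v_c = 212/0.1026 = 2067 d
   = 2067/365 = 5.66 yr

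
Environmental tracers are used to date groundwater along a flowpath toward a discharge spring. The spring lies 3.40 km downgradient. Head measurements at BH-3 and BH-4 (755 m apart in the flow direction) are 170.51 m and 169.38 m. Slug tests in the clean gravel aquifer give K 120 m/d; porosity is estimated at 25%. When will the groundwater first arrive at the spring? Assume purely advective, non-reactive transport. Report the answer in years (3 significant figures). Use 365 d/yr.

13.0 years

Hydraulic gradient i = (170.51 − 169.38) / 755 = 1.13 / 755 = 0.001497
q = Ki = 120 × 0.001497 = 0.1796 m/d
v_s = q/n_e = 0.1796/0.25 = 0.7184 m/d
L = 3.40 km = 3400 m
t = L / v = 3400 / 0.7184 = 4733 d
   = 4733 / 365 = 13.0 yr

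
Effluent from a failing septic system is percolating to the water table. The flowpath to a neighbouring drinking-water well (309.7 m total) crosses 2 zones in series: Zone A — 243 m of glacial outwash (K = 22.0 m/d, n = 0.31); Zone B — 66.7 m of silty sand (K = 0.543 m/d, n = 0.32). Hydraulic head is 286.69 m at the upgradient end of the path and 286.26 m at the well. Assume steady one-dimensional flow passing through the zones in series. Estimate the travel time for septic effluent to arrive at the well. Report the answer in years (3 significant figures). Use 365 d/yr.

Total head drop ΔH = 286.69 − 286.26 = 0.43 m
Continuity: the same q passes through each zone, so ΔH = q·Σ(L_j/K_j) — the zones act as resistances in series.
Σ(L/K) = 243/22.0 + 66.7/0.543 = 11.05 + 122.8 = 133.9 d
q = ΔH / Σ(L/K) = 0.43 / 133.9 = 0.003212 m/d (same in every zone)
Zone A: v = q/n = 0.003212/0.31 = 0.01036 m/d → t_A = 243/0.01036 = 23450 d
Zone B: v = q/n = 0.003212/0.32 = 0.01004 m/d → t_B = 66.7/0.01004 = 6646 d
Total t = 23450 + 6646 = 30100 d
   = 30100 / 365 = 82.5 yr

82.5 years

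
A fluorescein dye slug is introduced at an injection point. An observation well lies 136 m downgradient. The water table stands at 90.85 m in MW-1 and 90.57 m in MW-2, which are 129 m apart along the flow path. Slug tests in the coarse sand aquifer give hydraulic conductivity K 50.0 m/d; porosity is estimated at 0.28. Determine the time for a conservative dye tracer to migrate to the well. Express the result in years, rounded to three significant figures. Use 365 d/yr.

Hydraulic gradient i = (90.85 − 90.57) / 129 = 0.28 / 129 = 0.002171
Specific discharge q = 50.0 × 0.002171 = 0.1085 m/d
Seepage velocity v = q / n = 0.1085 / 0.28 = 0.3876 m/d
t = L / v = 136 / 0.3876 = 350.9 d
   = 350.9 / 365 = 0.961 yr

0.961 years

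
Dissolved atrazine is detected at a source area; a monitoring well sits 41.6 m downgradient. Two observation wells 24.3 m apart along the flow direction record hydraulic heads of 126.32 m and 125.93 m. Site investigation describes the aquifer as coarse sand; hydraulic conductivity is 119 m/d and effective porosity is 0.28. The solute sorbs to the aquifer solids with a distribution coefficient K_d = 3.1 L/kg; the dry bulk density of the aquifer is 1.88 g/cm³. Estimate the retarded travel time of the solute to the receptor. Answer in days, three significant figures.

Hydraulic gradient i = (126.32 − 125.93) / 24.3 = 0.39 / 24.3 = 0.01605
Specific discharge q = 119 × 0.01605 = 1.910 m/d
v = Ki/n = 119·0.01605/0.28 = 6.821 m/d
Retardation R = 1 + ρ_b·K_d/n = 1 + 1.88×3.1/0.28 = 21.81
Contaminant velocity v_c = v/R = 6.821/21.81 = 0.3127 m/d
t = L/v_c = 41.6/0.3127 = 133.0 d

133 days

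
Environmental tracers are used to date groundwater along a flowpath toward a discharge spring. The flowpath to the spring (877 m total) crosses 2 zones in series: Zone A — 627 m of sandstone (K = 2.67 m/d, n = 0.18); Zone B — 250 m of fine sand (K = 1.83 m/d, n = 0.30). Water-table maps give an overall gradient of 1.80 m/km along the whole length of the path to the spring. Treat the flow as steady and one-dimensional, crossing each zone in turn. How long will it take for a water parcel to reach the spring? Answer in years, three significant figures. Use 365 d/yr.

121 years

For zones in series the flux q is common to all zones; the equivalent conductivity is the harmonic (thickness-weighted) mean, K_eq = L_total / Σ(L_j/K_j).
Σ(L/K) = 627/2.67 + 250/1.83 = 234.8 + 136.6 = 371.4 d
K_eq = L_total / Σ(L/K) = 877 / 371.4 = 2.361 m/d
q = K_eq · i = 2.361 × 0.0018 = 0.004250 m/d (same in every zone)
Zone A: v = q/n = 0.004250/0.18 = 0.02361 m/d → t_A = 627/0.02361 = 26560 d
Zone B: v = q/n = 0.004250/0.30 = 0.01417 m/d → t_B = 250/0.01417 = 17650 d
Total t = 26560 + 17650 = 44200 d
   = 44200 / 365 = 121 yr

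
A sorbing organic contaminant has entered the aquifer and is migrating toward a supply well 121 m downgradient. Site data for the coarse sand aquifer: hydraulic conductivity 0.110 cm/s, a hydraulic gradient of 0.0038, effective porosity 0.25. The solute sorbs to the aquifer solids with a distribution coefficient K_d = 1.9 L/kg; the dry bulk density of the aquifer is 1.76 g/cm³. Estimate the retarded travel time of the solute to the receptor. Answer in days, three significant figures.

1200 days

K = 0.110 cm/s × 864 = 95.04 m/d
Specific discharge q = 95.04 × 0.0038 = 0.3612 m/d
v = Ki/n = 95.04·0.0038/0.25 = 1.445 m/d
Retardation R = 1 + ρ_b·K_d/n = 1 + 1.76×1.9/0.25 = 14.38
Contaminant velocity v_c = v/R = 1.445/14.38 = 0.1005 m/d
t = L/v_c = 121/0.1005 = 1204 d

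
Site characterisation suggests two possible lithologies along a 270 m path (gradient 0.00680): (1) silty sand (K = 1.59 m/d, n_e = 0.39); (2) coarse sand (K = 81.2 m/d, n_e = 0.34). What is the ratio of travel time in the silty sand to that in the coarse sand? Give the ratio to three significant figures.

58.6

Unit 1 (silty sand): v = 1.59×0.0068/0.39 = 0.02772 m/d, t = 270/0.02772 = 9739 d
Unit 2 (coarse sand): v = 81.2×0.0068/0.34 = 1.624 m/d, t = 270/1.624 = 166.3 d
t(silty sand) / t(coarse sand) = 9739/166.3 = 58.6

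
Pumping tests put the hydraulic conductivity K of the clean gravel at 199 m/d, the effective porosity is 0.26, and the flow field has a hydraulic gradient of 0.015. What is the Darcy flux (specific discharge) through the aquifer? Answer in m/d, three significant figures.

q = Ki = 199 × 0.015 = 2.985 m/d

2.99 m/d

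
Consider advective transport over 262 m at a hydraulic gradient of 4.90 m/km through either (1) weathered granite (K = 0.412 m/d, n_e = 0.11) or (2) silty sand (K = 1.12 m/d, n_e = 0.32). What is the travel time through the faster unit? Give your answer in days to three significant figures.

Unit 1 (weathered granite): v = 0.412×0.0049/0.11 = 0.01835 m/d, t = 262/0.01835 = 14280 d
Unit 2 (silty sand): v = 1.12×0.0049/0.32 = 0.01715 m/d, t = 262/0.01715 = 15280 d
Faster unit: t = 14300 d

14300 days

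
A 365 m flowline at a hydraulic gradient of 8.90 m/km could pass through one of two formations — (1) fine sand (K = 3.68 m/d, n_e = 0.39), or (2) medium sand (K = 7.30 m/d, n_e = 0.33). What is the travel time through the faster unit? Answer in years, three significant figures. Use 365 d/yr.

5.08 years

Unit 1 (fine sand): v = 3.68×0.0089/0.39 = 0.08398 m/d, t = 365/0.08398 = 4346 d
Unit 2 (medium sand): v = 7.30×0.0089/0.33 = 0.1969 m/d, t = 365/0.1969 = 1854 d
Faster: 1854 d / 365 = 5.08 yr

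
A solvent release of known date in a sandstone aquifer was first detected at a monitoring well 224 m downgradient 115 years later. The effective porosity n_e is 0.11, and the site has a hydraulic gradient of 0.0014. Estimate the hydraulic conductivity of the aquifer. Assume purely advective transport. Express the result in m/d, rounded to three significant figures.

t = 115 years = 41980 d
v = L / t = 224 / 41980 = 0.005337 m/d
K = v · n / i = 0.005337 × 0.11 / 0.0014 = 0.419 m/d

0.419 m/d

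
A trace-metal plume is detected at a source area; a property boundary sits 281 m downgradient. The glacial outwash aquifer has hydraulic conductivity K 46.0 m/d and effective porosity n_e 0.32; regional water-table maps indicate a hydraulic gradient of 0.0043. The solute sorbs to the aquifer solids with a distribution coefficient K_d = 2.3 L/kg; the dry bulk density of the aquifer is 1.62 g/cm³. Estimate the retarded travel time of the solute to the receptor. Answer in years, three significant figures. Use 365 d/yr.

Specific discharge q = 46.0 × 0.0043 = 0.1978 m/d
Seepage velocity v = q / n = 0.1978 / 0.32 = 0.6181 m/d
Retardation R = 1 + ρ_b·K_d/n = 1 + 1.62×2.3/0.32 = 12.64
Contaminant velocity v_c = v/R = 0.6181/12.64 = 0.04889 m/d
t = L/v_c = 281/0.04889 = 5748 d
   = 5748/365 = 15.7 yr

15.7 years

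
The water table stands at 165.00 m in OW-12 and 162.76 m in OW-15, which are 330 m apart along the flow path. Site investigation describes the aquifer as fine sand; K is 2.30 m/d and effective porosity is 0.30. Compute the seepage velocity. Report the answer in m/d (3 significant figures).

Hydraulic gradient i = (165.00 − 162.76) / 330 = 2.24 / 330 = 0.006788
Darcy flux q = K·i = 2.30 × 0.006788 = 0.01561 m/d
Seepage velocity v = q / n = 0.01561 / 0.30 = 0.05204 m/d

0.0520 m/d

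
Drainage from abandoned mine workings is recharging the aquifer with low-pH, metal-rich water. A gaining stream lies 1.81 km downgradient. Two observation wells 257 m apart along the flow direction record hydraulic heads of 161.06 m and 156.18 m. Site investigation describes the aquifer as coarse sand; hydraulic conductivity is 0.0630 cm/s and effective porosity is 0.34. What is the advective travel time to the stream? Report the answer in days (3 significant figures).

Hydraulic gradient i = (161.06 − 156.18) / 257 = 4.88 / 257 = 0.01899
K = 0.0630 cm/s × 864 = 54.43 m/d
q = Ki = 54.43 × 0.01899 = 1.034 m/d
v_s = q/n_e = 1.034/0.34 = 3.040 m/d
L = 1.81 km = 1810 m
t = L / v = 1810 / 3.040 = 595.4 d

595 days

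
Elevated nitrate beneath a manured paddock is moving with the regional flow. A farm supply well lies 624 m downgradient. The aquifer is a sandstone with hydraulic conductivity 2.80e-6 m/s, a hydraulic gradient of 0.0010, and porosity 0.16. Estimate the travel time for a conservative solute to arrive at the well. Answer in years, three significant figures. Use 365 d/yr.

K = 2.80e-6 m/s × 86400 s/d = 0.2419 m/d
Darcy flux q = K·i = 0.2419 × 0.0010 = 2.419e-4 m/d
Average linear velocity = 2.419e-4 / 0.16 = 0.001512 m/d
t = L / v = 624 / 0.001512 = 412700 d
   = 412700 / 365 = 1130 yr

1130 years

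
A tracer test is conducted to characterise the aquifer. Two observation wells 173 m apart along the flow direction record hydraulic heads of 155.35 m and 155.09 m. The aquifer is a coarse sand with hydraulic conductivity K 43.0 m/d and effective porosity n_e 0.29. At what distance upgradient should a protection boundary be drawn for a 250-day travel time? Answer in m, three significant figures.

55.7 m

Hydraulic gradient i = (155.35 − 155.09) / 173 = 0.26 / 173 = 0.001503
q = Ki = 43.0 × 0.001503 = 0.06462 m/d
Average linear velocity = 0.06462 / 0.29 = 0.2228 m/d
L = v × T = 0.2228 × 250 = 55.71 m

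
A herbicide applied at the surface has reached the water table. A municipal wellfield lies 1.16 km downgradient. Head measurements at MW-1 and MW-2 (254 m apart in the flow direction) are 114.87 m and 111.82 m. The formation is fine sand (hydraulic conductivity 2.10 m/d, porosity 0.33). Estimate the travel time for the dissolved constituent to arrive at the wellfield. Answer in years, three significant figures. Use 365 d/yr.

41.6 years

Hydraulic gradient i = (114.87 − 111.82) / 254 = 3.05 / 254 = 0.01201
q = Ki = 2.10 × 0.01201 = 0.02522 m/d
Seepage velocity v = q / n = 0.02522 / 0.33 = 0.07641 m/d
L = 1.16 km = 1160 m
t = L / v = 1160 / 0.07641 = 15180 d
   = 15180 / 365 = 41.6 yr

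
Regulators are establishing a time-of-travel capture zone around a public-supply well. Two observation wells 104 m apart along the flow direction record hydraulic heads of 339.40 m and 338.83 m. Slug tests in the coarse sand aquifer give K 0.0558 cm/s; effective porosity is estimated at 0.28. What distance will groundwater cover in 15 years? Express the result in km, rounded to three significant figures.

5.17 km

Hydraulic gradient i = (339.40 − 338.83) / 104 = 0.57 / 104 = 0.005481
K = 0.0558 cm/s × 864 = 48.21 m/d
Specific discharge q = 48.21 × 0.005481 = 0.2642 m/d
Seepage velocity v = q / n = 0.2642 / 0.28 = 0.9437 m/d
T = 15 yr × 365 = 5475 d
L = v × T = 0.9437 × 5475 = 5167 m
   = 5.17 km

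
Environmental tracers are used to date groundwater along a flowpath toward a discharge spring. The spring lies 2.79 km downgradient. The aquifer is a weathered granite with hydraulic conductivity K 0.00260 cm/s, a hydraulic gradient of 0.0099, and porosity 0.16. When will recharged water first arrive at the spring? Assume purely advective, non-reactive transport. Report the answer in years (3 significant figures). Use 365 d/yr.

K = 0.00260 cm/s × 864 = 2.246 m/d
Specific discharge q = 2.246 × 0.0099 = 0.02224 m/d
Average linear velocity = 0.02224 / 0.16 = 0.1390 m/d
L = 2.79 km = 2790 m
t = L / v = 2790 / 0.1390 = 20070 d
   = 20070 / 365 = 55.0 yr

55.0 years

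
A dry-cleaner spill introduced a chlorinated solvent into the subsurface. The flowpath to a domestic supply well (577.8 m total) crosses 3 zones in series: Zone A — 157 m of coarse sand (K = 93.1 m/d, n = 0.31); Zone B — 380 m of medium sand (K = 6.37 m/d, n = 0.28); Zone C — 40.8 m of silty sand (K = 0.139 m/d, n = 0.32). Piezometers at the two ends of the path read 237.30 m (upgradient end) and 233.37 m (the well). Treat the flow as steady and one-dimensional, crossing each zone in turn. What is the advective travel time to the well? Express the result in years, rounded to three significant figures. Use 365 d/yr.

Total head drop ΔH = 237.30 − 233.37 = 3.93 m
Steady 1-D flow in series ⇒ the Darcy flux q is identical in every zone and the zone head losses add (resistances L/K in series).
Σ(L/K) = 157/93.1 + 380/6.37 + 40.8/0.139 = 1.686 + 59.65 + 293.5 = 354.9 d
q = ΔH / Σ(L/K) = 3.93 / 354.9 = 0.01107 m/d (same in every zone)
Zone A: v = q/n = 0.01107/0.31 = 0.03572 m/d → t_A = 157/0.03572 = 4395 d
Zone B: v = q/n = 0.01107/0.28 = 0.03955 m/d → t_B = 380/0.03955 = 9608 d
Zone C: v = q/n = 0.01107/0.32 = 0.03461 m/d → t_C = 40.8/0.03461 = 1179 d
Total t = 4395 + 9608 + 1179 = 15180 d
   = 15180 / 365 = 41.6 yr

41.6 years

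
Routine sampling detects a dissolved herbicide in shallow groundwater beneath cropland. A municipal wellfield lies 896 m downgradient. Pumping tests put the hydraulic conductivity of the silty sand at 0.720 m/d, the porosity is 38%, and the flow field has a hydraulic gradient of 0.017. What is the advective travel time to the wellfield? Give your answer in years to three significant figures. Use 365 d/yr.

Specific discharge q = 0.720 × 0.017 = 0.01224 m/d
v_s = q/n_e = 0.01224/0.38 = 0.03221 m/d
t = L / v = 896 / 0.03221 = 27820 d
   = 27820 / 365 = 76.2 yr

76.2 years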